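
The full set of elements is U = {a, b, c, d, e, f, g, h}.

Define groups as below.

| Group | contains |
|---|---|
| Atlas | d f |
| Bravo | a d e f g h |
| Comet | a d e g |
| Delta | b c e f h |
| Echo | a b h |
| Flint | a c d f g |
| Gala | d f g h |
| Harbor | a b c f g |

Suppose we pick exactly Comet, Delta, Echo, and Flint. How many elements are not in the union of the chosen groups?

Union of Comet, Delta, Echo, Flint = {a, b, c, d, e, f, g, h} — that's every element, so 0 are uncovered.

0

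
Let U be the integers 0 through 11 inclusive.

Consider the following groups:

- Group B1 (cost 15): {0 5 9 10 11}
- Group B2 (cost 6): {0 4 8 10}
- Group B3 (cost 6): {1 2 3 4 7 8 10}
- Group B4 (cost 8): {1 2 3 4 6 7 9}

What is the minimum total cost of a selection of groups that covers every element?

29

B1, B2, B4 together cover every element (B1 ∪ B2 ∪ B4 = {0, 1, 2, 3, 4, 5, 6, 7, 8, 9, 10, 11}); total cost 15 + 6 + 8 = 29.
No covering selection has total cost below 29.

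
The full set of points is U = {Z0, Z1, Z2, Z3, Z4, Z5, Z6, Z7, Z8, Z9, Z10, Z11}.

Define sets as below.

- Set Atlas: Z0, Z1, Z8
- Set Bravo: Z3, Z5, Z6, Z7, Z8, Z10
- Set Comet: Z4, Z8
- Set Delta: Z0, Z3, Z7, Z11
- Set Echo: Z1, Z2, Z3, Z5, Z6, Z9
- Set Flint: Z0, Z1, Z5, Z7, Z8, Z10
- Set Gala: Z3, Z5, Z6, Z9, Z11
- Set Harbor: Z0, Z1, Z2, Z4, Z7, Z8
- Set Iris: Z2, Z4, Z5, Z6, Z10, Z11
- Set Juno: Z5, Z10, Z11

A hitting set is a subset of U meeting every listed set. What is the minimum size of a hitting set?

3

Take H = {Z3, Z8, Z11}. Each listed set contains at least one of these, so H is a hitting set of size 3.
No choice of 2 points meets every set, so 3 is the minimum.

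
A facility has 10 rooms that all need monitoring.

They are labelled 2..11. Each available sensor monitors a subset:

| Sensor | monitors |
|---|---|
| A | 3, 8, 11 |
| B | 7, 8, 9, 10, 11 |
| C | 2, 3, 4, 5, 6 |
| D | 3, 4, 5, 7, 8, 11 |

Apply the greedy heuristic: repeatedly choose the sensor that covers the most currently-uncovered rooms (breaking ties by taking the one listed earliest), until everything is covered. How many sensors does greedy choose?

3

Greedy: pick D (covers 6 new) → pick B (covers 2 new) → pick C (covers 2 new). Total picks: 3.
(The true minimum cover uses only 2 sensors, so greedy is not optimal here.)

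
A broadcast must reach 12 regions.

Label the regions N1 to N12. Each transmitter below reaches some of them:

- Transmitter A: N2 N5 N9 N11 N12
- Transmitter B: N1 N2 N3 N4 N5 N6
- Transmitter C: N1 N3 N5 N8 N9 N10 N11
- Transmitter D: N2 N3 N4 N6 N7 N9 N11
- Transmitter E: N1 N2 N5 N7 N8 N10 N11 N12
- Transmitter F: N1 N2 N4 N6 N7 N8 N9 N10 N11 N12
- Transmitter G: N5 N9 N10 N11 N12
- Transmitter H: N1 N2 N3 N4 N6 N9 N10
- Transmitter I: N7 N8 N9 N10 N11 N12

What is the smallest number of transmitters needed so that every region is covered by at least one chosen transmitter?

C and F together: C ∪ F = {N1, N2, N3, N4, N5, N6, N7, N8, N9, N10, N11, N12} — every region is covered.
No single transmitter has all 12 regions (the largest, F, has 10), so 2 is optimal.

2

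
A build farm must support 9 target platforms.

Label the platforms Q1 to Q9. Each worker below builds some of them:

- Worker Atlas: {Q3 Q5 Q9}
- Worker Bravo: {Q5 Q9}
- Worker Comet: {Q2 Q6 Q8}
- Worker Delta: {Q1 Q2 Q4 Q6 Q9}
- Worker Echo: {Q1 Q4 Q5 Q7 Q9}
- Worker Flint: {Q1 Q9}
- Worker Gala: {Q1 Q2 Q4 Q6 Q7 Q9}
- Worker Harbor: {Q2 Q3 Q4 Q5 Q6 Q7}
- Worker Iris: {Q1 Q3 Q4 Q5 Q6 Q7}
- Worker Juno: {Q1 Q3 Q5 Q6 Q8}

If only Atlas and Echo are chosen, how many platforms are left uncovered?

3

Union of Atlas, Echo = {Q1, Q3, Q4, Q5, Q7, Q9}.
Not covered: Q2, Q6, Q8 — 3 platforms.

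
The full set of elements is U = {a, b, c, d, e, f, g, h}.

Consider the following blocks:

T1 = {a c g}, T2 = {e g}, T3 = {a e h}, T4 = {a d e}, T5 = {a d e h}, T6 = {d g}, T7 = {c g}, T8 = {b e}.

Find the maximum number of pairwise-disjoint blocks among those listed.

2

T4, T7 are pairwise disjoint (T4={a,d,e}; T7={c,g}).
Every remaining block overlaps one of these, and no 3 of the listed blocks are pairwise disjoint, so 2 is the maximum.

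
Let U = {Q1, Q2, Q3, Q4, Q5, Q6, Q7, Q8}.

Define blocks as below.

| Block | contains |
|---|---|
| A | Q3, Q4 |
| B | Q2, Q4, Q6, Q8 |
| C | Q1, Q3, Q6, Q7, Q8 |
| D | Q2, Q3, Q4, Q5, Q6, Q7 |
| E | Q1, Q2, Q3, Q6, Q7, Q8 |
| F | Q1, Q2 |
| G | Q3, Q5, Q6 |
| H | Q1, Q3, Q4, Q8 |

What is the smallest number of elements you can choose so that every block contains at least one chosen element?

Take T = {Q2, Q3}. Each listed block contains at least one of these, so T is a hitting set of size 2.
The blocks A, F are pairwise disjoint, so any hitting set needs a separate element for each — at least 2. Hence 2 is optimal.

2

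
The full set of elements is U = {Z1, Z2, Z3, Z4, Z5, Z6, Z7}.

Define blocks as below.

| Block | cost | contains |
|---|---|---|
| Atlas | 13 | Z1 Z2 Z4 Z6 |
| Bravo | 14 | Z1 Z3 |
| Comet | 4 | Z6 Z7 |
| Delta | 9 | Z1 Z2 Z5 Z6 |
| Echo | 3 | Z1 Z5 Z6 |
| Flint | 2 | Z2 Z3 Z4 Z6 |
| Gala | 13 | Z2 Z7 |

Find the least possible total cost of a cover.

9

Comet, Echo, Flint together cover every element (Comet ∪ Echo ∪ Flint = {Z1, Z2, Z3, Z4, Z5, Z6, Z7}); total cost 4 + 3 + 2 = 9.
No covering selection has total cost below 9.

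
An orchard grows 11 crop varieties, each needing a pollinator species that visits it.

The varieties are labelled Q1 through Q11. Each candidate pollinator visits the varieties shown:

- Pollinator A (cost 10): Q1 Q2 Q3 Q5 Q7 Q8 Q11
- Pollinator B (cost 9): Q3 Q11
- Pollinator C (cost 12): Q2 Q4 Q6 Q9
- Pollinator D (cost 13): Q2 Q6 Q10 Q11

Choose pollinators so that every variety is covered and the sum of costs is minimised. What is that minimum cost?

A, C, D together cover every variety (A ∪ C ∪ D = {Q1, Q2, Q3, Q4, Q5, Q6, Q7, Q8, Q9, Q10, Q11}); total cost 10 + 12 + 13 = 35.
No covering selection has total cost below 35.

35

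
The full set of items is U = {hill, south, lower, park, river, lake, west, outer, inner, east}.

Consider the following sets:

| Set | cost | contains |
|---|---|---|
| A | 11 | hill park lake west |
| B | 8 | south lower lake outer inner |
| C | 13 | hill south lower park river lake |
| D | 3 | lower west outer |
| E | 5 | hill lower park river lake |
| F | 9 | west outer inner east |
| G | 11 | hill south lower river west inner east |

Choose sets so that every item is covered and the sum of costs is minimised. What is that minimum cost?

D, E, G together cover every item (D ∪ E ∪ G = {hill, south, lower, park, river, lake, west, outer, inner, east}); total cost 3 + 5 + 11 = 19.
No covering selection has total cost below 19.

19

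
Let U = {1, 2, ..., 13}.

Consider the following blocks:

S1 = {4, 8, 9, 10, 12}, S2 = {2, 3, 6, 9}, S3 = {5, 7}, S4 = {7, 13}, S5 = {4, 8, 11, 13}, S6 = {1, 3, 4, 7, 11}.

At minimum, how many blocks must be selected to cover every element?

5

Take {S1, S2, S3, S4, S6}. Their union is {1, 2, 3, 4, 5, 6, 7, 8, 9, 10, 11, 12, 13}, which is all 13 elements.
No 4 of the 6 blocks cover everything (all 15 combinations miss at least one element), so 5 is optimal.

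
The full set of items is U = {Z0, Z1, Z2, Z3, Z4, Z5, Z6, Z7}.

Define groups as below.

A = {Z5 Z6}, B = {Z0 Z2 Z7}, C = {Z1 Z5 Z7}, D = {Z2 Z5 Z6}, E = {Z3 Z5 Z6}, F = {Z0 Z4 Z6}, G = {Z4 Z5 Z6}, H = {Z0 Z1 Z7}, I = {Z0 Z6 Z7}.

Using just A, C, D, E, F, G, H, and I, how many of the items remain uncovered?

Union of A, C, D, E, F, G, H, I = {Z0, Z1, Z2, Z3, Z4, Z5, Z6, Z7} — that's every item, so 0 are uncovered.

0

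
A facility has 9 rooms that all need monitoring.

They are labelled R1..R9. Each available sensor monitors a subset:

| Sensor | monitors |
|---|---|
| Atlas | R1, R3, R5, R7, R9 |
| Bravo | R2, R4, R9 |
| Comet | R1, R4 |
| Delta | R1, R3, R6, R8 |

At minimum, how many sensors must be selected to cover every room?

3

Atlas and Bravo and Delta together: Atlas ∪ Bravo ∪ Delta = {R1, R2, R3, R4, R5, R6, R7, R8, R9} — every room is covered.
Only Bravo contains R2, so Bravo is forced; the remaining 6 rooms need at least 2 more sensors (each remaining sensor adds at most 4) — so at least 3 sensors are needed, and 3 is optimal.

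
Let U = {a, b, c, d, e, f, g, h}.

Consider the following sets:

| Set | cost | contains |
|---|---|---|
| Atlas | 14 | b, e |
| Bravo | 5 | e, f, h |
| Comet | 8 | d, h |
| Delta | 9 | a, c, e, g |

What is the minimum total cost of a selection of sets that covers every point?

36

Atlas, Bravo, Comet, Delta together cover every point (Atlas ∪ Bravo ∪ Comet ∪ Delta = {a, b, c, d, e, f, g, h}); total cost 14 + 5 + 8 + 9 = 36.
No covering selection has total cost below 36.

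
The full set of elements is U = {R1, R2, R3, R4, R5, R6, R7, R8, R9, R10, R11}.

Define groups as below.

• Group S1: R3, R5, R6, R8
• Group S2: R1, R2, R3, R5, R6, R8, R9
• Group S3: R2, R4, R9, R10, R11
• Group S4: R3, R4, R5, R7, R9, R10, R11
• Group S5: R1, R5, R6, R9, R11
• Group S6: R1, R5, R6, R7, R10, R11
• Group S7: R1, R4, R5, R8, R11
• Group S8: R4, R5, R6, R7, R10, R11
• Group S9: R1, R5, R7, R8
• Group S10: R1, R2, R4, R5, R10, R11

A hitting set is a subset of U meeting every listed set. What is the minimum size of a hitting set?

Take H = {R5, R10}. Each listed group contains at least one of these, so H is a hitting set of size 2.
The groups S3, S9 are pairwise disjoint, so any hitting set needs a separate element for each — at least 2. Hence 2 is optimal.

2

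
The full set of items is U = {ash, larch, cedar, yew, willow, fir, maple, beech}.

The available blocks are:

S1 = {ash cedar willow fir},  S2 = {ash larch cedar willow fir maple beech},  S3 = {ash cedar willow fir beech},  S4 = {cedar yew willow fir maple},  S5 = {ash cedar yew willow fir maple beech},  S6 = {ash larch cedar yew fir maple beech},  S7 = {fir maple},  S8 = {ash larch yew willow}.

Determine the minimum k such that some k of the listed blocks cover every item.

Take {S5, S6}. Their union is {ash, larch, cedar, yew, willow, fir, maple, beech}, which is all 8 items.
No single block has all 8 items (the largest, S2, has 7), so 2 is optimal.

2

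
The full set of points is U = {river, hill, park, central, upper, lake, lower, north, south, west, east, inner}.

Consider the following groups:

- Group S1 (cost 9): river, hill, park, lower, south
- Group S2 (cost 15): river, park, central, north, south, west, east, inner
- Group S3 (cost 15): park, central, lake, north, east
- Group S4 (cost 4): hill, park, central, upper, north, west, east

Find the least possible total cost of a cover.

S1, S2, S3, S4 together cover every point (S1 ∪ S2 ∪ S3 ∪ S4 = {river, hill, park, central, upper, lake, lower, north, south, west, east, inner}); total cost 9 + 15 + 15 + 4 = 43.
No covering selection has total cost below 43.

43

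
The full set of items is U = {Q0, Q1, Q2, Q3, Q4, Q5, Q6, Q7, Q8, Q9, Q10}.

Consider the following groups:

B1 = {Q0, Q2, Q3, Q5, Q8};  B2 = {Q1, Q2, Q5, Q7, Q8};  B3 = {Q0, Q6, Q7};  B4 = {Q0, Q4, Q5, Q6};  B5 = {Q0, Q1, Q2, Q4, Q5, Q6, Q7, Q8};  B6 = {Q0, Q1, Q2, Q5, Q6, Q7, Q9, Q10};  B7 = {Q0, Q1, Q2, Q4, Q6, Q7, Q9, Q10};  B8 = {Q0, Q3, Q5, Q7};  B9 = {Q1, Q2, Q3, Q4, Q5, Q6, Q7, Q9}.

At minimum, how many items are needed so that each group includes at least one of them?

2

H = {Q0, Q7} meets every group (each contains at least one member of H), and |H| = 2.
No single item lies in every group, so at least 2 are needed and 2 is optimal.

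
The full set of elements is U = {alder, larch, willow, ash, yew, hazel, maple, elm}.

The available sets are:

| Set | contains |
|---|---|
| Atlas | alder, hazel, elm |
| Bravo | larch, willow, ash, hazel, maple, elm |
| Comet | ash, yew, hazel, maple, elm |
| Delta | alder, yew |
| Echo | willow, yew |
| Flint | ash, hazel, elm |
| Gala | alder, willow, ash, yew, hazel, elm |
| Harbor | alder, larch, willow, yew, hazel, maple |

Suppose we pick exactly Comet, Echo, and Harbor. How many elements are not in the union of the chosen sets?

Union of Comet, Echo, Harbor = {alder, larch, willow, ash, yew, hazel, maple, elm} — that's every element, so 0 are uncovered.

0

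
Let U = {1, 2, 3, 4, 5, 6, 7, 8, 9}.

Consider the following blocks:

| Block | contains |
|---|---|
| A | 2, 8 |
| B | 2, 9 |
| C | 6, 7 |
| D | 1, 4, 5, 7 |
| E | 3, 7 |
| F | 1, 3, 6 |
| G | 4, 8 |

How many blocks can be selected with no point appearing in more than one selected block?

3

B, E, G are pairwise disjoint (B={2,9}; E={3,7}; G={4,8}).
Every remaining block overlaps one of these, and no 4 of the listed blocks are pairwise disjoint, so 3 is the maximum.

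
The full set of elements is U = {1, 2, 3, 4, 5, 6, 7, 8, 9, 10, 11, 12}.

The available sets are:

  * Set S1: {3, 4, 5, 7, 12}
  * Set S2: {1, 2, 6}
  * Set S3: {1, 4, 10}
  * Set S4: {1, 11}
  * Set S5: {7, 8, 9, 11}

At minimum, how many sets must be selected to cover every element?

4

S1, S2, S3, and S5 cover everything between them: the union {1, 2, 3, 4, 5, 6, 7, 8, 9, 10, 11, 12} is all of U.
Only S1 contains 3, so S1 is forced; the remaining 7 elements need at least 3 more sets (each remaining set adds at most 3) — so at least 4 sets are needed, and 4 is optimal.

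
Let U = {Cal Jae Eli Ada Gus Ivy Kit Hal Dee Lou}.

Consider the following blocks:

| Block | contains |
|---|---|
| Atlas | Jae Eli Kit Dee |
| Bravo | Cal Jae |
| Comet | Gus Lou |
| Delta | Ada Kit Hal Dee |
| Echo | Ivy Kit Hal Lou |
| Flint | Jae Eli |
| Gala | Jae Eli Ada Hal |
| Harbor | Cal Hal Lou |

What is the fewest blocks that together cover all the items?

5

Atlas, Bravo, Comet, Delta, and Echo cover everything between them: the union {Cal, Jae, Eli, Ada, Gus, Ivy, Kit, Hal, Dee, Lou} is all of U.
No 4 of the 8 blocks cover everything (all 70 combinations miss at least one item), so 5 is optimal.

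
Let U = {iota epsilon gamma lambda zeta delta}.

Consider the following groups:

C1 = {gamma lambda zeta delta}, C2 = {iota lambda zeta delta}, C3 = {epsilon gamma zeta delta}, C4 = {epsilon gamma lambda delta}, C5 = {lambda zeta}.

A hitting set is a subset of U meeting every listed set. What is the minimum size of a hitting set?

2

H = {gamma, lambda} meets every group (each contains at least one member of H), and |H| = 2.
No single item lies in every group, so at least 2 are needed and 2 is optimal.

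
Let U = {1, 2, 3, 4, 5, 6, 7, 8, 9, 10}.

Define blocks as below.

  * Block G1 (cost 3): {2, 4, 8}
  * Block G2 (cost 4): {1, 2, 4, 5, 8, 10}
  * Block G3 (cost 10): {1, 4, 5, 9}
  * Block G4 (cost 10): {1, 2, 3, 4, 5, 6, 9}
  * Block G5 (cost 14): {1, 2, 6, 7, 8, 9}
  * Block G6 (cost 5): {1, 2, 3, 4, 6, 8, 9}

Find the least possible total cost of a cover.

23

G2, G5, G6 together cover every element (G2 ∪ G5 ∪ G6 = {1, 2, 3, 4, 5, 6, 7, 8, 9, 10}); total cost 4 + 14 + 5 = 23.
No covering selection has total cost below 23.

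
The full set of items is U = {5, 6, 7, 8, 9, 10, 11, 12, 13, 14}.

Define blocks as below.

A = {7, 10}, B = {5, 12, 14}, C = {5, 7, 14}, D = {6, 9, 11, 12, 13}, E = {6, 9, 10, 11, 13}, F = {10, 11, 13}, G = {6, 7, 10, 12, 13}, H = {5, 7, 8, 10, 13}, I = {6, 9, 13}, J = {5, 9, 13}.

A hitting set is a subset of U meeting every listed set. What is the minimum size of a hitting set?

3

T = {7, 13, 14} meets every block (each contains at least one member of T), and |T| = 3.
The blocks A, B, I are pairwise disjoint, so any hitting set needs a separate item for each — at least 3. Hence 3 is optimal.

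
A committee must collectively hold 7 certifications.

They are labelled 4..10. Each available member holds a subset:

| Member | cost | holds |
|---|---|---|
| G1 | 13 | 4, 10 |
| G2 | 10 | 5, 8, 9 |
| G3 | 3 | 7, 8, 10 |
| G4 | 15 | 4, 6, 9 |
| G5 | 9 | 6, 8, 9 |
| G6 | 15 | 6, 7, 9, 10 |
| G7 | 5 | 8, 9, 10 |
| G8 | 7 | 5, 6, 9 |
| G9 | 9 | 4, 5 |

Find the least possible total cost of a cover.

G3, G8, G9 together cover every certification (G3 ∪ G8 ∪ G9 = {4, 5, 6, 7, 8, 9, 10}); total cost 3 + 7 + 9 = 19.
No covering selection has total cost below 19.

19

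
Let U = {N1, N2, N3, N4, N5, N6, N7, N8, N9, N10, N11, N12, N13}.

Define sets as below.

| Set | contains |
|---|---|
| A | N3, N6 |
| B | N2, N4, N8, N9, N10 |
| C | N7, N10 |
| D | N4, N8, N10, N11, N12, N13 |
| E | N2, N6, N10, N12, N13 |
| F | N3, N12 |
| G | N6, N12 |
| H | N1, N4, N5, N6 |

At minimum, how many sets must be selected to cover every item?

B and C and D and F and H together: B ∪ C ∪ D ∪ F ∪ H = {N1, N2, N3, N4, N5, N6, N7, N8, N9, N10, N11, N12, N13} — every item is covered.
No 4 of the 8 sets cover everything (all 70 combinations miss at least one item), so 5 is optimal.

5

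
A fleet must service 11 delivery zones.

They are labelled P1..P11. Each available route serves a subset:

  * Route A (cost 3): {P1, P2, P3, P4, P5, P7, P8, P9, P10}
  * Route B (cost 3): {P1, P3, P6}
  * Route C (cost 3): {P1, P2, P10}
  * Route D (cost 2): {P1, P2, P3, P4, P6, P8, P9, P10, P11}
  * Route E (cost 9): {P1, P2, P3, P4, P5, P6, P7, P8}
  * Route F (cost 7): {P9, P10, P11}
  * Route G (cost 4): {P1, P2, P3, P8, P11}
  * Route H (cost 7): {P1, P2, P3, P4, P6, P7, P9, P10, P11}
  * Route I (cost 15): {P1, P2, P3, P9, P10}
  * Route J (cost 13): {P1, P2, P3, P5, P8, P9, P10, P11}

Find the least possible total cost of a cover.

5

A, D together cover every zone (A ∪ D = {P1, P2, P3, P4, P5, P6, P7, P8, P9, P10, P11}); total cost 3 + 2 = 5.
No covering selection has total cost below 5.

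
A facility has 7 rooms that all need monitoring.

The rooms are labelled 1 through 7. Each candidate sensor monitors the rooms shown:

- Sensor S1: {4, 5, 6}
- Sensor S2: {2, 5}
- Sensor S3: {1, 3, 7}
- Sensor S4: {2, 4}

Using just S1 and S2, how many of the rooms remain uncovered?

Union of S1, S2 = {2, 4, 5, 6}.
Not covered: 1, 3, 7 — 3 rooms.

3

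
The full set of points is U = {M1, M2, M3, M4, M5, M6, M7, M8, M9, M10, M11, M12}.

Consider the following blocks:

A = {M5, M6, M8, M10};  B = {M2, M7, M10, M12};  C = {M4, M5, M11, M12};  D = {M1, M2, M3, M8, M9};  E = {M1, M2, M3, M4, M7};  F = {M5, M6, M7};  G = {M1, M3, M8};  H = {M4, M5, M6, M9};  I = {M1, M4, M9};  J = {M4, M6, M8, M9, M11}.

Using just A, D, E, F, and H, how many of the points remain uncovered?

2

Union of A, D, E, F, H = {M1, M2, M3, M4, M5, M6, M7, M8, M9, M10}.
Not covered: M11, M12 — 2 points.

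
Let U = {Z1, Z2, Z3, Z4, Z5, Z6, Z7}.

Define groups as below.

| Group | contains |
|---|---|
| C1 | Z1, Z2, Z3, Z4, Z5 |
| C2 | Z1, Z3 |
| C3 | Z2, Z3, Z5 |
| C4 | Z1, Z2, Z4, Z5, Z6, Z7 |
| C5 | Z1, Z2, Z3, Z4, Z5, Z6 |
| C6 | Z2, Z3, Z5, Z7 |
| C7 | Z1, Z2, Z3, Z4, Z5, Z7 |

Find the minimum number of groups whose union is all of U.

2

C4 and C6 together: C4 ∪ C6 = {Z1, Z2, Z3, Z4, Z5, Z6, Z7} — every element is covered.
No single group has all 7 elements (the largest, C4, has 6), so 2 is optimal.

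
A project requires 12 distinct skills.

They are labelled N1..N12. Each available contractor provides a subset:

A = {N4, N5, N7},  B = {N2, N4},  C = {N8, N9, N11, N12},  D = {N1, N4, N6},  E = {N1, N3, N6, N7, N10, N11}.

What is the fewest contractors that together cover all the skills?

A and B and C and E together: A ∪ B ∪ C ∪ E = {N1, N2, N3, N4, N5, N6, N7, N8, N9, N10, N11, N12} — every skill is covered.
No 3 of the 5 contractors cover everything (all 10 combinations miss at least one skill), so 4 is optimal.

4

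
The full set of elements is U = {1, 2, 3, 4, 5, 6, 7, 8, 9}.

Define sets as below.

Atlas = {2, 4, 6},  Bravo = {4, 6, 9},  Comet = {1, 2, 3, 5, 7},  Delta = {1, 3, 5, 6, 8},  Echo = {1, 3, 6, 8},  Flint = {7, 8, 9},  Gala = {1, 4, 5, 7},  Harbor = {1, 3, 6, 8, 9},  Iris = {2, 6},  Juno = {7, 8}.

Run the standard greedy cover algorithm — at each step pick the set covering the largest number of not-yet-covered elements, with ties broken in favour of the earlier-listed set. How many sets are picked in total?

3

Greedy: pick Comet (covers 5 new) → pick Bravo (covers 3 new) → pick Delta (covers 1 new). Total picks: 3.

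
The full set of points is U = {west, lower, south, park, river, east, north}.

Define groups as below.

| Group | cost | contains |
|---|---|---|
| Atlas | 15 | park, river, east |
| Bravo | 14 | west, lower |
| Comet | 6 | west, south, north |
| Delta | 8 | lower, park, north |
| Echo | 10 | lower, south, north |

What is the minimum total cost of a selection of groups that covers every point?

Atlas, Comet, Delta together cover every point (Atlas ∪ Comet ∪ Delta = {west, lower, south, park, river, east, north}); total cost 15 + 6 + 8 = 29.
No covering selection has total cost below 29.

29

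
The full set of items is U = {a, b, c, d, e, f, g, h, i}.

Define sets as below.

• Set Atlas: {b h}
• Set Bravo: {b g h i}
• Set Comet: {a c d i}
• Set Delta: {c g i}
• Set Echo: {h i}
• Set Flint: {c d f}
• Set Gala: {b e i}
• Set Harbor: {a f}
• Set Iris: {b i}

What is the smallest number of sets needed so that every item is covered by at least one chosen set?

4

Take {Bravo, Comet, Gala, Harbor}. Their union is {a, b, c, d, e, f, g, h, i}, which is all 9 items.
No 3 of the 9 sets cover everything (all 84 combinations miss at least one item), so 4 is optimal.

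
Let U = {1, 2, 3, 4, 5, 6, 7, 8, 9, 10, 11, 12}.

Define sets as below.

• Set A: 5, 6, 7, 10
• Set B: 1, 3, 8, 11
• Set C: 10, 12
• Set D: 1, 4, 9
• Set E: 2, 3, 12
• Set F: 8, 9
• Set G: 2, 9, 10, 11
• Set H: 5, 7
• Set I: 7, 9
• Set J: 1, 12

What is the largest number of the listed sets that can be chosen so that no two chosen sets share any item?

3

A, D, E are pairwise disjoint (A={5,6,7,10}; D={1,4,9}; E={2,3,12}).
Every remaining set overlaps one of these, and no 4 of the listed sets are pairwise disjoint, so 3 is the maximum.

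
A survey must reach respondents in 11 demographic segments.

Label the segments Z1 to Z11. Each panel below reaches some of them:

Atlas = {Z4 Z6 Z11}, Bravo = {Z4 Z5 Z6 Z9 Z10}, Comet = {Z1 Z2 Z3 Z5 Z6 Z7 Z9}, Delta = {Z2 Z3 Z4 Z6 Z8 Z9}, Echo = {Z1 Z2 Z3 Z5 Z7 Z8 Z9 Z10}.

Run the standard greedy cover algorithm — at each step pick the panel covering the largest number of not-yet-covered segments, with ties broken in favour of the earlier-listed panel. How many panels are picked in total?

2

Greedy: pick Echo (covers 8 new) → pick Atlas (covers 3 new). Total picks: 2.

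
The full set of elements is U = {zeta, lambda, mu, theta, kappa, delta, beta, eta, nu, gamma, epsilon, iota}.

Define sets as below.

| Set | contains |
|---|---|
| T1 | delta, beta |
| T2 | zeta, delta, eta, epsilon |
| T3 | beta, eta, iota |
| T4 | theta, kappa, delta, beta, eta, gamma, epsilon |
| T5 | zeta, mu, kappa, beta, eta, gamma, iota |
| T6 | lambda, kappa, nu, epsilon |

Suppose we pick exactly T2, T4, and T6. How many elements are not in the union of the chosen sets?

Union of T2, T4, T6 = {zeta, lambda, theta, kappa, delta, beta, eta, nu, gamma, epsilon}.
Not covered: mu, iota — 2 elements.

2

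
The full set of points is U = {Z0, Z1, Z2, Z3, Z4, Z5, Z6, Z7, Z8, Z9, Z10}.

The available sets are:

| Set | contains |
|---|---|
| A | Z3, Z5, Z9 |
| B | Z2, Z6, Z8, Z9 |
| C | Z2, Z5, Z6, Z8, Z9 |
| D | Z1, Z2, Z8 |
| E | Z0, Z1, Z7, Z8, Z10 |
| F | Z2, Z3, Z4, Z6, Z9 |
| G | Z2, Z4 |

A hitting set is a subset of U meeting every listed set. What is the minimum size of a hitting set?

Take H = {Z2, Z8, Z9}. Each listed set contains at least one of these, so H is a hitting set of size 3.
The sets A, E, G are pairwise disjoint, so any hitting set needs a separate point for each — at least 3. Hence 3 is optimal.

3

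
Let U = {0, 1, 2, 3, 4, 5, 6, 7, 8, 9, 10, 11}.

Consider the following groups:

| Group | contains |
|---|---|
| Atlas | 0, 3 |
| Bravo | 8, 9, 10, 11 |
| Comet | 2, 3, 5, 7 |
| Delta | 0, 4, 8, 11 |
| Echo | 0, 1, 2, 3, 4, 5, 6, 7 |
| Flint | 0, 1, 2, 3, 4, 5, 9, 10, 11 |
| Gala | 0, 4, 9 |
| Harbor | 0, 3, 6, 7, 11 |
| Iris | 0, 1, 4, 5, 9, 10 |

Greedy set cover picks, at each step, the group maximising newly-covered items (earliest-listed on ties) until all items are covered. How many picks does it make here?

Greedy: pick Flint (covers 9 new) → pick Echo (covers 2 new) → pick Bravo (covers 1 new). Total picks: 3.
(The true minimum cover uses only 2 groups, so greedy is not optimal here.)

3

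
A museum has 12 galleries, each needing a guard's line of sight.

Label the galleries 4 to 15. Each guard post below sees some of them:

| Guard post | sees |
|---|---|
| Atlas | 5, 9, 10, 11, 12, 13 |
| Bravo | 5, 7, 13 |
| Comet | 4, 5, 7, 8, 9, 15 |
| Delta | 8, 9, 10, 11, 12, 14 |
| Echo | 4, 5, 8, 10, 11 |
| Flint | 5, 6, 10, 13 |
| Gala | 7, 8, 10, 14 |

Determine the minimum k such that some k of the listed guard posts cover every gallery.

Take {Comet, Delta, Flint}. Their union is {4, 5, 6, 7, 8, 9, 10, 11, 12, 13, 14, 15}, which is all 12 galleries.
Only Flint contains 6, so Flint is forced; the remaining 8 galleries need at least 2 more guard posts (each remaining guard post adds at most 5) — so at least 3 guard posts are needed, and 3 is optimal.

3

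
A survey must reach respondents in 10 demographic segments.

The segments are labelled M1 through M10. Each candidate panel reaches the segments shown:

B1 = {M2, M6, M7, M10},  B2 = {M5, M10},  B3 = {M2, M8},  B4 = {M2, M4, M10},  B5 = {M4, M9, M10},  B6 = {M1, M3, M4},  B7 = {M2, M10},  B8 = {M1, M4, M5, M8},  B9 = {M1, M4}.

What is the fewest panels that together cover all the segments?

4

B1 and B5 and B6 and B8 together: B1 ∪ B5 ∪ B6 ∪ B8 = {M1, M2, M3, M4, M5, M6, M7, M8, M9, M10} — every segment is covered.
Only B5 contains M9, so B5 is forced; the remaining 7 segments need at least 3 more panels (each remaining panel adds at most 3) — so at least 4 panels are needed, and 4 is optimal.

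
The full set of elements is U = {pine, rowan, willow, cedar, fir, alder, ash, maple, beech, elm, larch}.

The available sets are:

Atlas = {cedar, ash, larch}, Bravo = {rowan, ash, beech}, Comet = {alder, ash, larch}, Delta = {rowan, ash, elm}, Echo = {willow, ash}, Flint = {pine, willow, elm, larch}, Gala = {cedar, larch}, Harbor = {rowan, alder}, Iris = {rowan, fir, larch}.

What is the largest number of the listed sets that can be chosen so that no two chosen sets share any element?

3

Echo, Gala, Harbor are pairwise disjoint (Echo={willow,ash}; Gala={cedar,larch}; Harbor={rowan,alder}).
Every remaining set overlaps one of these, and no 4 of the listed sets are pairwise disjoint, so 3 is the maximum.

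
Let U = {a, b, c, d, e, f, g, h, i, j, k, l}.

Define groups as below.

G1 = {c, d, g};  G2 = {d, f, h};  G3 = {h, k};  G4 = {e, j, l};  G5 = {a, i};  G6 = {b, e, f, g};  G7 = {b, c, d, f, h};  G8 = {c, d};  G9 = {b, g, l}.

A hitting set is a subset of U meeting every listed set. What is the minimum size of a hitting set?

5

T = {c, e, g, h, i} meets every group (each contains at least one member of T), and |T| = 5.
No choice of 4 points meets every group, so 5 is the minimum.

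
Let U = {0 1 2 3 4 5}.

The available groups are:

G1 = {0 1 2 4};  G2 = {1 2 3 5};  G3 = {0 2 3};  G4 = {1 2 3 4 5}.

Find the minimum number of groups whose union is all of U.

G1 and G4 cover everything between them: the union {0, 1, 2, 3, 4, 5} is all of U.
No single group has all 6 items (the largest, G4, has 5), so 2 is optimal.

2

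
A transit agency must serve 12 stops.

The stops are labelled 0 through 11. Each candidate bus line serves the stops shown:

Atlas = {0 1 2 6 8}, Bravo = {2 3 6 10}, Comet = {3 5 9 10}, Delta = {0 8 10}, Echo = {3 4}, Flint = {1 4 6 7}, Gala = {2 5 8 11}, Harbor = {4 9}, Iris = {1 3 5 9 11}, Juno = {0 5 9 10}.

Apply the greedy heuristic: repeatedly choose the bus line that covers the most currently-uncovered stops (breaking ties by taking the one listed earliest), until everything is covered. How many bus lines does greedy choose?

4

Greedy: pick Atlas (covers 5 new) → pick Comet (covers 4 new) → pick Flint (covers 2 new) → pick Gala (covers 1 new). Total picks: 4.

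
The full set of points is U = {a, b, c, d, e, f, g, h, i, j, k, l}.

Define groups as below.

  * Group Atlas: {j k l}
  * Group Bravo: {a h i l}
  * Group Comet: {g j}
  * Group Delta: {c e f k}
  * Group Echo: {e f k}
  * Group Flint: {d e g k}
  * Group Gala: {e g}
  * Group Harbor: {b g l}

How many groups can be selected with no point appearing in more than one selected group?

Bravo, Comet, Delta are pairwise disjoint (Bravo={a,h,i,l}; Comet={g,j}; Delta={c,e,f,k}).
Every remaining group overlaps one of these, and no 4 of the listed groups are pairwise disjoint, so 3 is the maximum.

3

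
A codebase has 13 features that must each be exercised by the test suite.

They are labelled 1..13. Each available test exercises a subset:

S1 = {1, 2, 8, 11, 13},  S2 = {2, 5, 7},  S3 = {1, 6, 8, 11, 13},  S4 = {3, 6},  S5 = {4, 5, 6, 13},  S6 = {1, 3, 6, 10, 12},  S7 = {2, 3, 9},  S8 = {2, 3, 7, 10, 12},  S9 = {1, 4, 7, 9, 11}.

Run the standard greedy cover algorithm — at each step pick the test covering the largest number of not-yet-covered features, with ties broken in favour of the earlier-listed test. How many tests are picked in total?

Greedy: pick S1 (covers 5 new) → pick S6 (covers 4 new) → pick S9 (covers 3 new) → pick S2 (covers 1 new). Total picks: 4.

4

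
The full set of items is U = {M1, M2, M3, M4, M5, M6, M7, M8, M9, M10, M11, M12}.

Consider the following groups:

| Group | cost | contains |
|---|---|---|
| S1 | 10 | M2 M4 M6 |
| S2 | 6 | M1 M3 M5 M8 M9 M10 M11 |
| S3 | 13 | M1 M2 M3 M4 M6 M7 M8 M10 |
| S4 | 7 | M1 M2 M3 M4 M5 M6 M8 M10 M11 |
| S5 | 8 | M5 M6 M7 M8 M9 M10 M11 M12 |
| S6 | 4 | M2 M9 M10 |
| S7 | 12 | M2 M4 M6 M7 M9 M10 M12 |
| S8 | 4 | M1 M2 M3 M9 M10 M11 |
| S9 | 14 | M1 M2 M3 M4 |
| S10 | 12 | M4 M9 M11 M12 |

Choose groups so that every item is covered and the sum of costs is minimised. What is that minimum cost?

15

S4, S5 together cover every item (S4 ∪ S5 = {M1, M2, M3, M4, M5, M6, M7, M8, M9, M10, M11, M12}); total cost 7 + 8 = 15.
The greedy pick S8, S5, S4 costs 19; no covering selection beats 15.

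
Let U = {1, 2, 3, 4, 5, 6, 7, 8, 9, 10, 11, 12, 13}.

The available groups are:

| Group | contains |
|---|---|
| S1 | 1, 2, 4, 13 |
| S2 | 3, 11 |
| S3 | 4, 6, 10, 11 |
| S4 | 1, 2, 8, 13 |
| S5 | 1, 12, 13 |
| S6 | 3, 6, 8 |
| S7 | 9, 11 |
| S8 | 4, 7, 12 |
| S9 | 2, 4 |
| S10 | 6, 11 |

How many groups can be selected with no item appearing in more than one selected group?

S5, S6, S7, S9 are pairwise disjoint (S5={1,12,13}; S6={3,6,8}; S7={9,11}; S9={2,4}).
Every remaining group overlaps one of these, and no 5 of the listed groups are pairwise disjoint, so 4 is the maximum.

4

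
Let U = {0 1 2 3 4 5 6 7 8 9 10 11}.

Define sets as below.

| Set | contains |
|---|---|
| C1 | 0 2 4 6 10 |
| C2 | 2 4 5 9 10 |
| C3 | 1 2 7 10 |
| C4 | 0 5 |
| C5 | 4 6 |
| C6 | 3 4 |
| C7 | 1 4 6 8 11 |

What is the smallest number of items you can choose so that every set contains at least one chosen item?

3

H = {0, 2, 4} meets every set (each contains at least one member of H), and |H| = 3.
The sets C3, C4, C5 are pairwise disjoint, so any hitting set needs a separate item for each — at least 3. Hence 3 is optimal.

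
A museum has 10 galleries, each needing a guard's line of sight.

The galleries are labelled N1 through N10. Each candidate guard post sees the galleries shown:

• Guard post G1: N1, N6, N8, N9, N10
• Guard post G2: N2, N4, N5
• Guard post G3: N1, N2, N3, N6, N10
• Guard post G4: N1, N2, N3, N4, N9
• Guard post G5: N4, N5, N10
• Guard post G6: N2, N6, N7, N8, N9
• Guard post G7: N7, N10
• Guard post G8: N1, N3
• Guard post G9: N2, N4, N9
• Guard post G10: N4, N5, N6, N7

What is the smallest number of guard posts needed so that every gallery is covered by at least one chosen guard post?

G5 and G6 and G8 together: G5 ∪ G6 ∪ G8 = {N1, N2, N3, N4, N5, N6, N7, N8, N9, N10} — every gallery is covered.
No 2 of the 10 guard posts cover everything (all 45 combinations miss at least one gallery), so 3 is optimal.

3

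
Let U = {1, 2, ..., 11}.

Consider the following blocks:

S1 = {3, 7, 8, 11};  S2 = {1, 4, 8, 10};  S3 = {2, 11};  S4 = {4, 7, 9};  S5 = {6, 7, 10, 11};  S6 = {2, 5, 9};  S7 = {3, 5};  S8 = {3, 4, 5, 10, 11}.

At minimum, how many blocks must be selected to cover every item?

4

Take {S2, S5, S6, S7}. Their union is {1, 2, 3, 4, 5, 6, 7, 8, 9, 10, 11}, which is all 11 items.
Only S2 contains 1, so S2 is forced; the remaining 7 items need at least 3 more blocks (each remaining block adds at most 3) — so at least 4 blocks are needed, and 4 is optimal.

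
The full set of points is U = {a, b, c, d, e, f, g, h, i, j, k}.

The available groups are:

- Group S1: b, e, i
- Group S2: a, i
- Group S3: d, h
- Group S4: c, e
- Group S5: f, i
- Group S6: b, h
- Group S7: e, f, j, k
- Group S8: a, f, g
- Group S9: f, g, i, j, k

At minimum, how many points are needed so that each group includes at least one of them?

4

T = {e, f, h, i} meets every group (each contains at least one member of T), and |T| = 4.
No choice of 3 points meets every group, so 4 is the minimum.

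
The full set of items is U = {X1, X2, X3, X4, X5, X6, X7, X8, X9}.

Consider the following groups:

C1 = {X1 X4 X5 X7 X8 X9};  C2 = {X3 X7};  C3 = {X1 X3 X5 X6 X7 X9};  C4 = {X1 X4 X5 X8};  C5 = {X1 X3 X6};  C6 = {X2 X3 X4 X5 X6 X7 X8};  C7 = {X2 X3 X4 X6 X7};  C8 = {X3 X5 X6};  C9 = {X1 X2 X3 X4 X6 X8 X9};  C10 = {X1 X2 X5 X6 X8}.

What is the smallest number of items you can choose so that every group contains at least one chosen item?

Take H = {X3, X8}. Each listed group contains at least one of these, so H is a hitting set of size 2.
The groups C2, C10 are pairwise disjoint, so any hitting set needs a separate item for each — at least 2. Hence 2 is optimal.

2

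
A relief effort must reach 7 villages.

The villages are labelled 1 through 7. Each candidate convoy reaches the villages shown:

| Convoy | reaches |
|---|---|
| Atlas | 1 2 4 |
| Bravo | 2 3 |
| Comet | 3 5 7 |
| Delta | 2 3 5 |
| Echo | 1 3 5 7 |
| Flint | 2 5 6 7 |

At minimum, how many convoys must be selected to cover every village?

Atlas and Bravo and Flint together: Atlas ∪ Bravo ∪ Flint = {1, 2, 3, 4, 5, 6, 7} — every village is covered.
Only Atlas contains 4, so Atlas is forced; the remaining 4 villages need at least 2 more convoys (each remaining convoy adds at most 3) — so at least 3 convoys are needed, and 3 is optimal.

3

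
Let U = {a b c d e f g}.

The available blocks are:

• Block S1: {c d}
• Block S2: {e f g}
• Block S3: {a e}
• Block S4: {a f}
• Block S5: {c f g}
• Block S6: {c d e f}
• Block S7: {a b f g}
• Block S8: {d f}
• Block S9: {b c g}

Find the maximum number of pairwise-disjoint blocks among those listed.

3

S3, S8, S9 are pairwise disjoint (S3={a,e}; S8={d,f}; S9={b,c,g}).
Every remaining block overlaps one of these, and no 4 of the listed blocks are pairwise disjoint, so 3 is the maximum.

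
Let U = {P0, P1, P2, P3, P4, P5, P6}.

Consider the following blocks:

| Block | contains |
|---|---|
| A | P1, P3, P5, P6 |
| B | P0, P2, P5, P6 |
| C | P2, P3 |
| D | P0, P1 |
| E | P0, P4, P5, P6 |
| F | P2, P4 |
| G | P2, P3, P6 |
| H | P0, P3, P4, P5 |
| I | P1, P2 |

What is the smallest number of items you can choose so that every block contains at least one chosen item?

3

The 3 items {P0, P2, P5} hit every block.
No choice of 2 items meets every block, so 3 is the minimum.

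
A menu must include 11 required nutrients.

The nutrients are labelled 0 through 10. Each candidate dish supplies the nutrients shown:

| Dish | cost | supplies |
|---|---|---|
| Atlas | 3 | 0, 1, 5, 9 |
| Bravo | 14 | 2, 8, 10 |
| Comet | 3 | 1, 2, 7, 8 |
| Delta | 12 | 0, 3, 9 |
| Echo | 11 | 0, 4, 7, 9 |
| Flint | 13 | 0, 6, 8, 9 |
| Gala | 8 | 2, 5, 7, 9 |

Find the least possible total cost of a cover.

Atlas, Bravo, Delta, Echo, Flint together cover every nutrient (Atlas ∪ Bravo ∪ Delta ∪ Echo ∪ Flint = {0, 1, 2, 3, 4, 5, 6, 7, 8, 9, 10}); total cost 3 + 14 + 12 + 11 + 13 = 53.
The greedy pick Atlas, Comet, Echo, Delta, Flint, Bravo costs 56; no covering selection beats 53.

53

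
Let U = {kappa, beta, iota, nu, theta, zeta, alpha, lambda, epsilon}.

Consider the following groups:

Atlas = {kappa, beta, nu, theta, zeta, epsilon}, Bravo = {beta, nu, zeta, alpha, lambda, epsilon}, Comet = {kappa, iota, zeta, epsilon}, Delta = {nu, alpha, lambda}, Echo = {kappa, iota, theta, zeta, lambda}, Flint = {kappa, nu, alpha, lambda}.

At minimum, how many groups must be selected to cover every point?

Take {Bravo, Echo}. Their union is {kappa, beta, iota, nu, theta, zeta, alpha, lambda, epsilon}, which is all 9 points.
No single group has all 9 points (the largest, Atlas, has 6), so 2 is optimal.

2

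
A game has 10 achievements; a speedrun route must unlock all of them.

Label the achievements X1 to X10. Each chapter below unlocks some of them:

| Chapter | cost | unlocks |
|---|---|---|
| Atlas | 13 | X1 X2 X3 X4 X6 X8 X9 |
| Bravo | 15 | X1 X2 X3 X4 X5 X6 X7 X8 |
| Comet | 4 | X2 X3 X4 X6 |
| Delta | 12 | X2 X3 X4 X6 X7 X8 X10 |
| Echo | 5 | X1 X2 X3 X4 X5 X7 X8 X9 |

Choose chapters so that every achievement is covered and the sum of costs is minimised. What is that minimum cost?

17

Delta, Echo together cover every achievement (Delta ∪ Echo = {X1, X2, X3, X4, X5, X6, X7, X8, X9, X10}); total cost 12 + 5 = 17.
The greedy pick Echo, Comet, Delta costs 21; no covering selection beats 17.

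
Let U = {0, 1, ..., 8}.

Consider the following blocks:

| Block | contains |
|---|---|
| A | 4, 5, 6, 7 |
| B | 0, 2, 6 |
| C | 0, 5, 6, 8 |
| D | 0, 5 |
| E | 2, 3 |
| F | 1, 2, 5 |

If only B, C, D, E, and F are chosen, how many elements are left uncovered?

2

Union of B, C, D, E, F = {0, 1, 2, 3, 5, 6, 8}.
Not covered: 4, 7 — 2 elements.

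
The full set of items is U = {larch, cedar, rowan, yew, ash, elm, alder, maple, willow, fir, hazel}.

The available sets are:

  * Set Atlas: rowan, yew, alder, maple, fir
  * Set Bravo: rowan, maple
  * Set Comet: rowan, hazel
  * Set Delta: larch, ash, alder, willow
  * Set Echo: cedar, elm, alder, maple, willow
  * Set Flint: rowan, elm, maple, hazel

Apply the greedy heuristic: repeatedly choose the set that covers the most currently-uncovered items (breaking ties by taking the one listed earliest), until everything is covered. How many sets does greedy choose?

4

Greedy: pick Atlas (covers 5 new) → pick Delta (covers 3 new) → pick Echo (covers 2 new) → pick Comet (covers 1 new). Total picks: 4.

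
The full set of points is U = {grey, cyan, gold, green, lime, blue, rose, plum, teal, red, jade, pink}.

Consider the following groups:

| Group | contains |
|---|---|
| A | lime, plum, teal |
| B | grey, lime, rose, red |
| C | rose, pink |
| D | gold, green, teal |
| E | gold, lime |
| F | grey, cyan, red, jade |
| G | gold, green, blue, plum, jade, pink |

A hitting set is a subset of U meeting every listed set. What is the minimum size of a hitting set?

4

The 4 points {cyan, gold, rose, plum} hit every group.
No choice of 3 points meets every group, so 4 is the minimum.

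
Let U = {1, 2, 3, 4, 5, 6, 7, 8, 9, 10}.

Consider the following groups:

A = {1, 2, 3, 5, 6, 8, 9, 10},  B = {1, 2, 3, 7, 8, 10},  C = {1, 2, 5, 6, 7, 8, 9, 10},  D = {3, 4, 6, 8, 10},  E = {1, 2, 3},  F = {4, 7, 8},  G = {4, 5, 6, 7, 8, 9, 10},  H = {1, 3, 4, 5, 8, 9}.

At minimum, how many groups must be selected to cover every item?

2

B and G cover everything between them: the union {1, 2, 3, 4, 5, 6, 7, 8, 9, 10} is all of U.
No single group has all 10 items (the largest, A, has 8), so 2 is optimal.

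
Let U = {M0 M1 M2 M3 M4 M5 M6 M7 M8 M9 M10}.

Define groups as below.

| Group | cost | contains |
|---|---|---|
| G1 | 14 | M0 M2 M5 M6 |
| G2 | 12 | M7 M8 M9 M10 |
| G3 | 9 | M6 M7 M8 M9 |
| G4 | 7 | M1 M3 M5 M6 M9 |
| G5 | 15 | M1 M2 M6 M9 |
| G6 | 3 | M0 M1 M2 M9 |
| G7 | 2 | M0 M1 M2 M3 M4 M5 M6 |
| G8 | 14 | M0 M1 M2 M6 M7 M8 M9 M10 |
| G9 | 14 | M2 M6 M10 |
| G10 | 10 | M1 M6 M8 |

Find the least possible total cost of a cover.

G2, G7 together cover every point (G2 ∪ G7 = {M0, M1, M2, M3, M4, M5, M6, M7, M8, M9, M10}); total cost 12 + 2 = 14.
No covering selection has total cost below 14.

14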